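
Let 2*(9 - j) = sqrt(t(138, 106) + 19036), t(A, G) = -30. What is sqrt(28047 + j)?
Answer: sqrt(112224 - 2*sqrt(19006))/2 ≈ 167.29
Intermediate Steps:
j = 9 - sqrt(19006)/2 (j = 9 - sqrt(-30 + 19036)/2 = 9 - sqrt(19006)/2 ≈ -59.931)
sqrt(28047 + j) = sqrt(28047 + (9 - sqrt(19006)/2)) = sqrt(28056 - sqrt(19006)/2)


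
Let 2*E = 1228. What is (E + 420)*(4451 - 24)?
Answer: 4577518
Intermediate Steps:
E = 614 (E = (½)*1228 = 614)
(E + 420)*(4451 - 24) = (614 + 420)*(4451 - 24) = 1034*4427 = 4577518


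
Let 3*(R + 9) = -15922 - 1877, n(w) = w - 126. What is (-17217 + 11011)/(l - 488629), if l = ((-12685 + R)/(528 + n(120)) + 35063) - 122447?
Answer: 1079844/100232471 ≈ 0.010773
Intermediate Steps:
n(w) = -126 + w
R = -5942 (R = -9 + (-15922 - 1877)/3 = -9 + (1/3)*(-17799) = -9 - 5933 = -5942)
l = -15211025/174 (l = ((-12685 - 5942)/(528 + (-126 + 120)) + 35063) - 122447 = (-18627/(528 - 6) + 35063) - 122447 = (-18627/522 + 35063) - 122447 = (-18627*1/522 + 35063) - 122447 = (-6209/174 + 35063) - 122447 = 6094753/174 - 122447 = -15211025/174 ≈ -87420.)
(-17217 + 11011)/(l - 488629) = (-17217 + 11011)/(-15211025/174 - 488629) = -6206/(-100232471/174) = -6206*(-174/100232471) = 1079844/100232471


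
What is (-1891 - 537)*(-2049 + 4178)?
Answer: -5169212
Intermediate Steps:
(-1891 - 537)*(-2049 + 4178) = -2428*2129 = -5169212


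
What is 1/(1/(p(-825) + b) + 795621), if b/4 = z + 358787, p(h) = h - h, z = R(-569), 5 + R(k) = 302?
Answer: 1436336/1142779084657 ≈ 1.2569e-6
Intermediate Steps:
R(k) = 297 (R(k) = -5 + 302 = 297)
z = 297
p(h) = 0
b = 1436336 (b = 4*(297 + 358787) = 4*359084 = 1436336)
1/(1/(p(-825) + b) + 795621) = 1/(1/(0 + 1436336) + 795621) = 1/(1/1436336 + 795621) = 1/(1142779084657/1436336) = 1436336/1142779084657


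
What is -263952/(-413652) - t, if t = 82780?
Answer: -2853487384/34471 ≈ -82779.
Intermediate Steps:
-263952/(-413652) - t = -263952/(-413652) - 1*82780 = -263952*(-1/413652) - 82780 = 21996/34471 - 82780 = -2853487384/34471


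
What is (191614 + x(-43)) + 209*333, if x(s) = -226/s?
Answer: 11232299/43 ≈ 2.6122e+5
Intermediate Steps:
(191614 + x(-43)) + 209*333 = (191614 - 226/(-43)) + 209*333 = (191614 - 226*(-1/43)) + 69597 = (191614 + 226/43) + 69597 = 8239628/43 + 69597 = 11232299/43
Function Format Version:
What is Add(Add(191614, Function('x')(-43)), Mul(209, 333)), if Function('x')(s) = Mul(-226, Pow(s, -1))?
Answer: Rational(11232299, 43) ≈ 2.6122e+5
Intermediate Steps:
Add(Add(191614, Function('x')(-43)), Mul(209, 333)) = Add(Add(191614, Mul(-226, Pow(-43, -1))), Mul(209, 333)) = Add(Add(191614, Mul(-226, Rational(-1, 43))), 69597) = Add(Add(191614, Rational(226, 43)), 69597) = Add(Rational(8239628, 43), 69597) = Rational(11232299, 43)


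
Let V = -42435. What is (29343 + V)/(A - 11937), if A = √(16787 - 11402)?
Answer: 13023267/11873882 + 1091*√5385/11873882 ≈ 1.1035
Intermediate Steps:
A = √5385 ≈ 73.383
(29343 + V)/(A - 11937) = (29343 - 42435)/(√5385 - 11937) = -13092/(-11937 + √5385)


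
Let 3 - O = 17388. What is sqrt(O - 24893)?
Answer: I*sqrt(42278) ≈ 205.62*I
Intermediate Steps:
O = -17385 (O = 3 - 1*17388 = 3 - 17388 = -17385)
sqrt(O - 24893) = sqrt(-17385 - 24893) = sqrt(-42278) = I*sqrt(42278)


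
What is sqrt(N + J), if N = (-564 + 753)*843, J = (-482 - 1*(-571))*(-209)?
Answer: sqrt(140726) ≈ 375.13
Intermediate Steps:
J = -18601 (J = (-482 + 571)*(-209) = 89*(-209) = -18601)
N = 159327 (N = 189*843 = 159327)
sqrt(N + J) = sqrt(159327 - 18601) = sqrt(140726)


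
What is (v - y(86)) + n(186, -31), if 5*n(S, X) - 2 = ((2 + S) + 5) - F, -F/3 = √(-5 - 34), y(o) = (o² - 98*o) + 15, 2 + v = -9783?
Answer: -8729 + 3*I*√39/5 ≈ -8729.0 + 3.747*I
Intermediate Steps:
v = -9785 (v = -2 - 9783 = -9785)
y(o) = 15 + o² - 98*o
F = -3*I*√39 (F = -3*√(-5 - 34) = -3*I*√39 ≈ -18.735*I)
n(S, X) = 9/5 + S/5 + 3*I*√39/5 (n(S, X) = ⅖ + (((2 + S) + 5) - (-3)*I*√39)/5 = ⅖ + ((7 + S) + 3*I*√39)/5 = ⅖ + (7 + S + 3*I*√39)/5 = ⅖ + (7/5 + S/5 + 3*I*√39/5) = 9/5 + S/5 + 3*I*√39/5)
(v - y(86)) + n(186, -31) = (-9785 - (15 + 86² - 98*86)) + (9/5 + (⅕)*186 + 3*I*√39/5) = (-9785 - (15 + 7396 - 8428)) + (9/5 + 186/5 + 3*I*√39/5) = (-9785 - 1*(-1017)) + (39 + 3*I*√39/5) = (-9785 + 1017) + (39 + 3*I*√39/5) = -8768 + (39 + 3*I*√39/5) = -8729 + 3*I*√39/5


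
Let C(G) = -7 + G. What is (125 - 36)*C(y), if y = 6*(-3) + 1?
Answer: -2136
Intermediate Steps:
y = -17 (y = -18 + 1 = -17)
(125 - 36)*C(y) = (125 - 36)*(-7 - 17) = 89*(-24) = -2136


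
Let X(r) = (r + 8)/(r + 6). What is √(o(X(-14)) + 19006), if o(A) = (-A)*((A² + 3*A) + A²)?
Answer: √1216222/8 ≈ 137.85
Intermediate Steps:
X(r) = (8 + r)/(6 + r)
o(A) = -A*(2*A² + 3*A) (o(A) = (-A)*(2*A² + 3*A) = -A*(2*A² + 3*A))
√(o(X(-14)) + 19006) = √(((8 - 14)/(6 - 14))²*(-3 - 2*(8 - 14)/(6 - 14)) + 19006) = √((-6/(-8))²*(-3 - 2*(-6)/(-8)) + 19006) = √((-⅛*(-6))²*(-3 - (-1)*(-6)/4) + 19006) = √((¾)²*(-3 - 2*¾) + 19006) = √(9*(-3 - 3/2)/16 + 19006) = √((9/16)*(-9/2) + 19006) = √(-81/32 + 19006) = √(608111/32) = √1216222/8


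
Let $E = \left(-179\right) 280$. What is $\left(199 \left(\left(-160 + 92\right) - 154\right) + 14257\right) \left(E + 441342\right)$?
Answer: $-11705753462$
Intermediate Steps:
$E = -50120$
$\left(199 \left(\left(-160 + 92\right) - 154\right) + 14257\right) \left(E + 441342\right) = \left(199 \left(\left(-160 + 92\right) - 154\right) + 14257\right) \left(-50120 + 441342\right) = \left(199 \left(-68 - 154\right) + 14257\right) 391222 = \left(199 \left(-222\right) + 14257\right) 391222 = \left(-44178 + 14257\right) 391222 = \left(-29921\right) 391222 = -11705753462$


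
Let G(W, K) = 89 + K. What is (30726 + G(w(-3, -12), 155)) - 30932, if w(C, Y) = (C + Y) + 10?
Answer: 38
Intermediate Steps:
w(C, Y) = 10 + C + Y
(30726 + G(w(-3, -12), 155)) - 30932 = (30726 + (89 + 155)) - 30932 = (30726 + 244) - 30932 = 30970 - 30932 = 38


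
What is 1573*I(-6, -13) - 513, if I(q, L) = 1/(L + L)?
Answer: -1147/2 ≈ -573.50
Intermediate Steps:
I(q, L) = 1/(2*L)
1573*I(-6, -13) - 513 = 1573*((1/2)/(-13)) - 513 = 1573*((1/2)*(-1/13)) - 513 = 1573*(-1/26) - 513 = -121/2 - 513 = -1147/2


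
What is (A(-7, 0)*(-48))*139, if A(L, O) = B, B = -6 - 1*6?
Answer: 80064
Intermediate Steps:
B = -12 (B = -6 - 6 = -12)
A(L, O) = -12
(A(-7, 0)*(-48))*139 = -12*(-48)*139 = 576*139 = 80064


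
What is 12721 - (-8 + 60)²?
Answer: 10017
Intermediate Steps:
12721 - (-8 + 60)² = 12721 - 1*52² = 12721 - 1*2704 = 12721 - 2704 = 10017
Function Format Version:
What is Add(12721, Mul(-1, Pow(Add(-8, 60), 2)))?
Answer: 10017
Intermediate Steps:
Add(12721, Mul(-1, Pow(Add(-8, 60), 2))) = Add(12721, Mul(-1, Pow(52, 2))) = Add(12721, Mul(-1, 2704)) = Add(12721, -2704) = 10017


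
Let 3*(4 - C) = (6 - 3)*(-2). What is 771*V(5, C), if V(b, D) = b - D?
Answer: -771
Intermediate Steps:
C = 6 (C = 4 - (6 - 3)*(-2)/3 = 4 - (-2) = 4 - 1/3*(-6) = 4 + 2 = 6)
771*V(5, C) = 771*(5 - 1*6) = 771*(5 - 6) = 771*(-1) = -771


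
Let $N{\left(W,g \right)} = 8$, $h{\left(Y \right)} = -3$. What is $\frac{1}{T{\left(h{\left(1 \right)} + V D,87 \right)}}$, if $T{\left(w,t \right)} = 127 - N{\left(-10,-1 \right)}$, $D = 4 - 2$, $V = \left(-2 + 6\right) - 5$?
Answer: $\frac{1}{119} \approx 0.0084034$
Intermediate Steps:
$V = -1$ ($V = 4 - 5 = -1$)
$D = 2$ ($D = 4 - 2 = 2$)
$T{\left(w,t \right)} = 119$ ($T{\left(w,t \right)} = 127 - 8 = 119$)
$\frac{1}{T{\left(h{\left(1 \right)} + V D,87 \right)}} = \frac{1}{119}$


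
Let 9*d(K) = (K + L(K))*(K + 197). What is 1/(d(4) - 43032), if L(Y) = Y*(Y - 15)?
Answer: -3/131776 ≈ -2.2766e-5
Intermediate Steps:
L(Y) = Y*(-15 + Y)
d(K) = (197 + K)*(K + K*(-15 + K))/9 (d(K) = ((K + K*(-15 + K))*(K + 197))/9 = ((K + K*(-15 + K))*(197 + K))/9 = ((197 + K)*(K + K*(-15 + K)))/9 = (197 + K)*(K + K*(-15 + K))/9)
1/(d(4) - 43032) = 1/((⅑)*4*(-2758 + 4² + 183*4) - 43032) = 1/((⅑)*4*(-2758 + 16 + 732) - 43032) = 1/((⅑)*4*(-2010) - 43032) = 1/(-2680/3 - 43032) = 1/(-131776/3) = -3/131776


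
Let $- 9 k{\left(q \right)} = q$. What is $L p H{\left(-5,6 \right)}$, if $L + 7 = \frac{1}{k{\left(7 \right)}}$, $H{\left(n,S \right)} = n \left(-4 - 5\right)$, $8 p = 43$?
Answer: $- \frac{56115}{28} \approx -2004.1$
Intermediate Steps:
$k{\left(q \right)} = - \frac{q}{9}$
$p = \frac{43}{8}$ ($p = \frac{1}{8} \cdot 43 = \frac{43}{8} \approx 5.375$)
$H{\left(n,S \right)} = - 9 n$ ($H{\left(n,S \right)} = n \left(-9\right) = - 9 n$)
$L = - \frac{58}{7}$ ($L = -7 + \frac{1}{\left(- \frac{1}{9}\right) 7} = -7 + \frac{1}{- \frac{7}{9}} = -7 - \frac{9}{7} = - \frac{58}{7} \approx -8.2857$)
$L p H{\left(-5,6 \right)} = \left(- \frac{58}{7}\right) \frac{43}{8} \left(\left(-9\right) \left(-5\right)\right) = \left(- \frac{1247}{28}\right) 45 = - \frac{56115}{28}$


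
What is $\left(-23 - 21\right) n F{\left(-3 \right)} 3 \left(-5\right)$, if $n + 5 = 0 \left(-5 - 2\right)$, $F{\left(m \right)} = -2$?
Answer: $6600$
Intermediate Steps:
$n = -5$ ($n = -5 + 0 \left(-5 - 2\right) = -5 + 0 \left(-7\right) = -5 + 0 = -5$)
$\left(-23 - 21\right) n F{\left(-3 \right)} 3 \left(-5\right) = \left(-23 - 21\right) \left(-5\right) \left(-2\right) 3 \left(-5\right) = \left(-44\right) \left(-5\right) \left(\left(-6\right) \left(-5\right)\right) = 220 \cdot 30 = 6600$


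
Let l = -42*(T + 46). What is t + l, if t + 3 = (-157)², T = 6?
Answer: 22462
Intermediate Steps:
t = 24646 (t = -3 + (-157)² = -3 + 24649 = 24646)
l = -2184 (l = -42*(6 + 46) = -42*52 = -2184)
t + l = 24646 - 2184 = 22462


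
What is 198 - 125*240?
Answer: -29802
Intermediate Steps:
198 - 125*240 = 198 - 30000 = -29802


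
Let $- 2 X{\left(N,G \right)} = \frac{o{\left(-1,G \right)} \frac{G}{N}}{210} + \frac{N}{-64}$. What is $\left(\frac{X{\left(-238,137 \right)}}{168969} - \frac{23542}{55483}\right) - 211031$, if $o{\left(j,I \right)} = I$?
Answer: $- \frac{1582086898226136495499}{7496925651351360} \approx -2.1103 \cdot 10^{5}$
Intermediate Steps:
$X{\left(N,G \right)} = \frac{N}{128} - \frac{G^{2}}{420 N}$ ($X{\left(N,G \right)} = - \frac{\frac{G \frac{G}{N}}{210} + \frac{N}{-64}}{2} = - \frac{\frac{G^{2}}{N} \frac{1}{210} + N \left(- \frac{1}{64}\right)}{2} = - \frac{\frac{G^{2}}{210 N} - \frac{N}{64}}{2} = - \frac{- \frac{N}{64} + \frac{G^{2}}{210 N}}{2} = \frac{N}{128} - \frac{G^{2}}{420 N}$)
$\left(\frac{X{\left(-238,137 \right)}}{168969} - \frac{23542}{55483}\right) - 211031 = \left(\frac{\frac{1}{128} \left(-238\right) - \frac{137^{2}}{420 \left(-238\right)}}{168969} - \frac{23542}{55483}\right) - 211031 = \left(\left(- \frac{119}{64} - \frac{18769}{420} \left(- \frac{1}{238}\right)\right) \frac{1}{168969} - \frac{23542}{55483}\right) - 211031 = \left(\left(- \frac{119}{64} + \frac{18769}{99960}\right) \frac{1}{168969} - \frac{23542}{55483}\right) - 211031 = \left(\left(- \frac{1336753}{799680}\right) \frac{1}{168969} - \frac{23542}{55483}\right) - 211031 = \left(- \frac{1336753}{135121129920} - \frac{23542}{55483}\right) - 211031 = - \frac{3181095807643339}{7496925651351360} - 211031 = - \frac{1582086898226136495499}{7496925651351360}$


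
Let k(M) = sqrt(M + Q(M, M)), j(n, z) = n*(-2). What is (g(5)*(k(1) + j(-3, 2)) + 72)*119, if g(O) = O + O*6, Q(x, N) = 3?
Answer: 41888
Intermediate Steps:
j(n, z) = -2*n
k(M) = sqrt(3 + M) (k(M) = sqrt(M + 3) = sqrt(3 + M))
g(O) = 7*O (g(O) = O + 6*O = 7*O)
(g(5)*(k(1) + j(-3, 2)) + 72)*119 = ((7*5)*(sqrt(3 + 1) - 2*(-3)) + 72)*119 = (35*(sqrt(4) + 6) + 72)*119 = (35*(2 + 6) + 72)*119 = (35*8 + 72)*119 = (280 + 72)*119 = 352*119 = 41888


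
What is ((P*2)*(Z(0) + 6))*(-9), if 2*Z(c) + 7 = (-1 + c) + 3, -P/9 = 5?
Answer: 2835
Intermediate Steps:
P = -45 (P = -9*5 = -45)
Z(c) = -5/2 + c/2 (Z(c) = -7/2 + ((-1 + c) + 3)/2 = -7/2 + (2 + c)/2 = -7/2 + (1 + c/2) = -5/2 + c/2)
((P*2)*(Z(0) + 6))*(-9) = ((-45*2)*((-5/2 + (½)*0) + 6))*(-9) = -90*((-5/2 + 0) + 6)*(-9) = -90*(-5/2 + 6)*(-9) = -90*7/2*(-9) = -315*(-9) = 2835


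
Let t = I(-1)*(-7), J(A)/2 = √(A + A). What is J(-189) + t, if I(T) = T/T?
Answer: -7 + 6*I*√42 ≈ -7.0 + 38.884*I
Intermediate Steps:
I(T) = 1
J(A) = 2*√2*√A (J(A) = 2*√(A + A) = 2*√(2*A) = 2*(√2*√A) = 2*√2*√A)
t = -7 (t = 1*(-7) = -7)
J(-189) + t = 2*√2*√(-189) - 7 = 2*√2*(3*I*√21) - 7 = 6*I*√42 - 7 = -7 + 6*I*√42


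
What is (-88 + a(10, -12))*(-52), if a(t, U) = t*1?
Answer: 4056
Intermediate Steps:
a(t, U) = t
(-88 + a(10, -12))*(-52) = (-88 + 10)*(-52) = -78*(-52) = 4056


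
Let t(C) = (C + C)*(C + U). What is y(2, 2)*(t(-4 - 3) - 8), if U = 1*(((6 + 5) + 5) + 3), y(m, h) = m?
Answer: -352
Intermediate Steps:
U = 19 (U = 1*((11 + 5) + 3) = 1*(16 + 3) = 1*19 = 19)
t(C) = 2*C*(19 + C) (t(C) = (C + C)*(C + 19) = (2*C)*(19 + C) = 2*C*(19 + C))
y(2, 2)*(t(-4 - 3) - 8) = 2*(2*(-4 - 3)*(19 + (-4 - 3)) - 8) = 2*(2*(-7)*(19 - 7) - 8) = 2*(2*(-7)*12 - 8) = 2*(-168 - 8) = 2*(-176) = -352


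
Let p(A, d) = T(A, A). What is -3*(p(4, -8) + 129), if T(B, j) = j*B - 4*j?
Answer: -387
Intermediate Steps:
T(B, j) = -4*j + B*j (T(B, j) = B*j - 4*j = -4*j + B*j)
p(A, d) = A*(-4 + A)
-3*(p(4, -8) + 129) = -3*(4*(-4 + 4) + 129) = -3*(4*0 + 129) = -3*(0 + 129) = -3*129 = -387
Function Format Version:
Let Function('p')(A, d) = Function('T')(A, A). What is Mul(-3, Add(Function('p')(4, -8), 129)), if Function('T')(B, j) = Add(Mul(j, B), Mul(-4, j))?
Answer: -387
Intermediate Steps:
Function('T')(B, j) = Add(Mul(-4, j), Mul(B, j)) (Function('T')(B, j) = Add(Mul(B, j), Mul(-4, j)) = Add(Mul(-4, j), Mul(B, j)))
Function('p')(A, d) = Mul(A, Add(-4, A))
Mul(-3, Add(Function('p')(4, -8), 129)) = Mul(-3, Add(Mul(4, Add(-4, 4)), 129)) = Mul(-3, Add(Mul(4, 0), 129)) = Mul(-3, Add(0, 129)) = Mul(-3, 129) = -387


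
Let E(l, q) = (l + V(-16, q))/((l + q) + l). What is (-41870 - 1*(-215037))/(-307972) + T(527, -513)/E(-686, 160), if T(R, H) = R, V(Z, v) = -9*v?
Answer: 98170477343/327374236 ≈ 299.87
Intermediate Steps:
E(l, q) = (l - 9*q)/(q + 2*l) (E(l, q) = (l - 9*q)/((l + q) + l) = (l - 9*q)/(q + 2*l))
(-41870 - 1*(-215037))/(-307972) + T(527, -513)/E(-686, 160) = (-41870 - 1*(-215037))/(-307972) + 527/(((-686 - 9*160)/(160 + 2*(-686)))) = (-41870 + 215037)*(-1/307972) + 527/(((-686 - 1440)/(160 - 1372))) = 173167*(-1/307972) + 527/((-2126/(-1212))) = -173167/307972 + 527/((-1/1212*(-2126))) = -173167/307972 + 527/(1063/606) = -173167/307972 + 527*(606/1063) = -173167/307972 + 319362/1063 = 98170477343/327374236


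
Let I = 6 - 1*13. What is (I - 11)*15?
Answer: -270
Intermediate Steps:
I = -7 (I = 6 - 13 = -7)
(I - 11)*15 = (-7 - 11)*15 = -18*15 = -270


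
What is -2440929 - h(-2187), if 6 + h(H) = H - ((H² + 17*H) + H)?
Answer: 2304867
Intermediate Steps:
h(H) = -6 - H² - 17*H (h(H) = -6 + (H - ((H² + 17*H) + H)) = -6 + (H - (H² + 18*H)) = -6 + (H + (-H² - 18*H)) = -6 + (-H² - 17*H) = -6 - H² - 17*H)
-2440929 - h(-2187) = -2440929 - (-6 - 1*(-2187)² - 17*(-2187)) = -2440929 - (-6 - 1*4782969 + 37179) = -2440929 - (-6 - 4782969 + 37179) = -2440929 - 1*(-4745796) = -2440929 + 4745796 = 2304867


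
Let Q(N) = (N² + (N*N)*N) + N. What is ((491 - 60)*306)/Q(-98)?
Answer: -21981/155281 ≈ -0.14156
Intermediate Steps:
Q(N) = N + N² + N³ (Q(N) = (N² + N²*N) + N = (N² + N³) + N = N + N² + N³)
((491 - 60)*306)/Q(-98) = ((491 - 60)*306)/((-98*(1 - 98 + (-98)²))) = (431*306)/((-98*(1 - 98 + 9604))) = 131886/((-98*9507)) = 131886/(-931686) = 131886*(-1/931686) = -21981/155281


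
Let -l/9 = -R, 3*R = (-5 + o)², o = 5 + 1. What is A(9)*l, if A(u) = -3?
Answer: -9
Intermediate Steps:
o = 6
R = ⅓ (R = (-5 + 6)²/3 = (⅓)*1² = (⅓)*1 = ⅓ ≈ 0.33333)
l = 3 (l = -(-9)/3 = -9*(-⅓) = 3)
A(9)*l = -3*3 = -9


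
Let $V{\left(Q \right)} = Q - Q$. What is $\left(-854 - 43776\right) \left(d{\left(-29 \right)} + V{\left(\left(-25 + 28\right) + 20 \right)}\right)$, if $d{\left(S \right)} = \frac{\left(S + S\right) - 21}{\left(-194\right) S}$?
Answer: $\frac{1762885}{2813} \approx 626.69$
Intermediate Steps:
$V{\left(Q \right)} = 0$
$d{\left(S \right)} = - \frac{-21 + 2 S}{194 S}$ ($d{\left(S \right)} = \left(2 S - 21\right) \left(- \frac{1}{194 S}\right) = \left(-21 + 2 S\right) \left(- \frac{1}{194 S}\right) = - \frac{-21 + 2 S}{194 S}$)
$\left(-854 - 43776\right) \left(d{\left(-29 \right)} + V{\left(\left(-25 + 28\right) + 20 \right)}\right) = \left(-854 - 43776\right) \left(\frac{21 - -58}{194 \left(-29\right)} + 0\right) = - 44630 \left(\frac{1}{194} \left(- \frac{1}{29}\right) \left(21 + 58\right) + 0\right) = - 44630 \left(\frac{1}{194} \left(- \frac{1}{29}\right) 79 + 0\right) = - 44630 \left(- \frac{79}{5626} + 0\right) = \left(-44630\right) \left(- \frac{79}{5626}\right) = \frac{1762885}{2813}$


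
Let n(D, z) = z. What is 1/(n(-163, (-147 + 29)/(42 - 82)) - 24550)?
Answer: -20/490941 ≈ -4.0738e-5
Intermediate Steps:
1/(n(-163, (-147 + 29)/(42 - 82)) - 24550) = 1/((-147 + 29)/(42 - 82) - 24550) = 1/(-118/(-40) - 24550) = 1/(-118*(-1/40) - 24550) = 1/(59/20 - 24550) = 1/(-490941/20) = -20/490941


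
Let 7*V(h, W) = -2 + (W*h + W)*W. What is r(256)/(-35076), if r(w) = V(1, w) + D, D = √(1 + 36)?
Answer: -21845/40922 - √37/35076 ≈ -0.53399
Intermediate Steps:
D = √37 ≈ 6.0828
V(h, W) = -2/7 + W*(W + W*h)/7 (V(h, W) = (-2 + (W*h + W)*W)/7 = (-2 + (W + W*h)*W)/7 = (-2 + W*(W + W*h))/7 = -2/7 + W*(W + W*h)/7)
r(w) = -2/7 + √37 + 2*w²/7 (r(w) = (-2/7 + w²/7 + (⅐)*1*w²) + √37 = (-2/7 + w²/7 + w²/7) + √37 = (-2/7 + 2*w²/7) + √37 = -2/7 + √37 + 2*w²/7)
r(256)/(-35076) = (-2/7 + √37 + (2/7)*256²)/(-35076) = (-2/7 + √37 + (2/7)*65536)*(-1/35076) = (-2/7 + √37 + 131072/7)*(-1/35076) = (131070/7 + √37)*(-1/35076) = -21845/40922 - √37/35076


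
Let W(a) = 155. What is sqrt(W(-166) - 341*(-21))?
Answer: 2*sqrt(1829) ≈ 85.534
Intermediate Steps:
sqrt(W(-166) - 341*(-21)) = sqrt(155 - 341*(-21)) = sqrt(155 + 7161) = sqrt(7316) = 2*sqrt(1829)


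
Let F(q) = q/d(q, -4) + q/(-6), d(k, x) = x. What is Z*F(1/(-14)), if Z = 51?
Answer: 85/56 ≈ 1.5179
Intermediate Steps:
F(q) = -5*q/12 (F(q) = q/(-4) + q/(-6) = q*(-1/4) + q*(-1/6) = -q/4 - q/6 = -5*q/12)
Z*F(1/(-14)) = 51*(-5/12/(-14)) = 51*(-5/12*(-1/14)) = 51*(5/168) = 85/56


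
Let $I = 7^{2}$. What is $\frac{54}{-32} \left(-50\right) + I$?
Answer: $\frac{1067}{8} \approx 133.38$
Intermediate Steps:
$I = 49$
$\frac{54}{-32} \left(-50\right) + I = \frac{54}{-32} \left(-50\right) + 49 = 54 \left(- \frac{1}{32}\right) \left(-50\right) + 49 = \left(- \frac{27}{16}\right) \left(-50\right) + 49 = \frac{675}{8} + 49 = \frac{1067}{8}$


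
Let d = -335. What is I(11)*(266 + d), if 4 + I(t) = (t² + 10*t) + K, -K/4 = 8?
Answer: -13455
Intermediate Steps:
K = -32 (K = -4*8 = -32)
I(t) = -36 + t² + 10*t (I(t) = -4 + ((t² + 10*t) - 32) = -4 + (-32 + t² + 10*t) = -36 + t² + 10*t)
I(11)*(266 + d) = (-36 + 11² + 10*11)*(266 - 335) = (-36 + 121 + 110)*(-69) = 195*(-69) = -13455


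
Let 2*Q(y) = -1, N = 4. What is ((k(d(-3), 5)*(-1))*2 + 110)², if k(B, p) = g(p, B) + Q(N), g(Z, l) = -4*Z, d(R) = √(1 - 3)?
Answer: 22801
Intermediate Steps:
d(R) = I*√2 (d(R) = √(-2) = I*√2)
Q(y) = -½ (Q(y) = (½)*(-1) = -½)
k(B, p) = -½ - 4*p (k(B, p) = -4*p - ½ = -½ - 4*p)
((k(d(-3), 5)*(-1))*2 + 110)² = (((-½ - 4*5)*(-1))*2 + 110)² = (((-½ - 20)*(-1))*2 + 110)² = (-41/2*(-1)*2 + 110)² = ((41/2)*2 + 110)² = (41 + 110)² = 151² = 22801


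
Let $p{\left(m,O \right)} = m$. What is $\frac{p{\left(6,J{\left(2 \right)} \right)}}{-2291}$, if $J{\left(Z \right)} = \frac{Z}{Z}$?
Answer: $- \frac{6}{2291} \approx -0.0026189$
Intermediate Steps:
$J{\left(Z \right)} = 1$
$\frac{p{\left(6,J{\left(2 \right)} \right)}}{-2291} = \frac{6}{-2291} = 6 \left(- \frac{1}{2291}\right) = - \frac{6}{2291}$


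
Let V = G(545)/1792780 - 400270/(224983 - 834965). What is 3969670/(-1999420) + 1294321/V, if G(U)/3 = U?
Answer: 28300206858440030004333/14367699581847214 ≈ 1.9697e+6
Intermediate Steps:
G(U) = 3*U
V = 71859337117/109356352996 (V = (3*545)/1792780 - 400270/(224983 - 834965) = 1635*(1/1792780) - 400270/(-609982) = 327/358556 - 400270*(-1/609982) = 327/358556 + 200135/304991 = 71859337117/109356352996 ≈ 0.65711)
3969670/(-1999420) + 1294321/V = 3969670/(-1999420) + 1294321/(71859337117/109356352996) = 3969670*(-1/1999420) + 1294321*(109356352996/71859337117) = -396967/199942 + 141542224166135716/71859337117 = 28300206858440030004333/14367699581847214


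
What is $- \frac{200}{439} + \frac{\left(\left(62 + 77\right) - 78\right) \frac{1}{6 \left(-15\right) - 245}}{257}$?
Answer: $- \frac{17245779}{37795705} \approx -0.45629$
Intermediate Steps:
$- \frac{200}{439} + \frac{\left(\left(62 + 77\right) - 78\right) \frac{1}{6 \left(-15\right) - 245}}{257} = \left(-200\right) \frac{1}{439} + \frac{139 - 78}{-90 - 245} \cdot \frac{1}{257} = - \frac{200}{439} + \frac{61}{-335} \cdot \frac{1}{257} = - \frac{200}{439} + 61 \left(- \frac{1}{335}\right) \frac{1}{257} = - \frac{200}{439} - \frac{61}{86095} = - \frac{17245779}{37795705}$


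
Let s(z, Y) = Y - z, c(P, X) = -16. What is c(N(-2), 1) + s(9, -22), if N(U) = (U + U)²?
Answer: -47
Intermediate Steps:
N(U) = 4*U² (N(U) = (2*U)² = 4*U²)
c(N(-2), 1) + s(9, -22) = -16 + (-22 - 1*9) = -16 + (-22 - 9) = -16 - 31 = -47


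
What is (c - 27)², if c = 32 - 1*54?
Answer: 2401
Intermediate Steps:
c = -22 (c = 32 - 54 = -22)
(c - 27)² = (-22 - 27)² = (-49)² = 2401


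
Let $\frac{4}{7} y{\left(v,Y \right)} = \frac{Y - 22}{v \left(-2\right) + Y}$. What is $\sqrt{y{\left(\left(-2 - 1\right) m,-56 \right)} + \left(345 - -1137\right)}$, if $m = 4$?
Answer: $\frac{3 \sqrt{10569}}{8} \approx 38.552$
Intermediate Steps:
$y{\left(v,Y \right)} = \frac{7 \left(-22 + Y\right)}{4 \left(Y - 2 v\right)}$ ($y{\left(v,Y \right)} = \frac{7 \frac{Y - 22}{v \left(-2\right) + Y}}{4} = \frac{7 \frac{-22 + Y}{- 2 v + Y}}{4} = \frac{7 \frac{-22 + Y}{Y - 2 v}}{4} = \frac{7 \left(-22 + Y\right)}{4 \left(Y - 2 v\right)}$)
$\sqrt{y{\left(\left(-2 - 1\right) m,-56 \right)} + \left(345 - -1137\right)} = \sqrt{\frac{7 \left(-22 - 56\right)}{4 \left(-56 - 2 \left(-2 - 1\right) 4\right)} + \left(345 - -1137\right)} = \sqrt{\frac{7}{4} \frac{1}{-56 - 2 \left(\left(-3\right) 4\right)} \left(-78\right) + \left(345 + 1137\right)} = \sqrt{\frac{7}{4} \frac{1}{-56 - -24} \left(-78\right) + 1482} = \sqrt{\frac{7}{4} \frac{1}{-56 + 24} \left(-78\right) + 1482} = \sqrt{\frac{7}{4} \frac{1}{-32} \left(-78\right) + 1482} = \sqrt{\frac{7}{4} \left(- \frac{1}{32}\right) \left(-78\right) + 1482} = \sqrt{\frac{273}{64} + 1482} = \sqrt{\frac{95121}{64}} = \frac{3 \sqrt{10569}}{8}$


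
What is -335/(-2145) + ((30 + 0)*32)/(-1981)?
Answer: -279113/849849 ≈ -0.32843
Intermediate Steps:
-335/(-2145) + ((30 + 0)*32)/(-1981) = -335*(-1/2145) + (30*32)*(-1/1981) = 67/429 + 960*(-1/1981) = 67/429 - 960/1981 = -279113/849849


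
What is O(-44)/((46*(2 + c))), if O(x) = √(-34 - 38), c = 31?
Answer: I*√2/253 ≈ 0.0055898*I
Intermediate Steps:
O(x) = 6*I*√2 (O(x) = √(-72) = 6*I*√2)
O(-44)/((46*(2 + c))) = (6*I*√2)/((46*(2 + 31))) = (6*I*√2)/((46*33)) = (6*I*√2)/1518 = (6*I*√2)*(1/1518) = I*√2/253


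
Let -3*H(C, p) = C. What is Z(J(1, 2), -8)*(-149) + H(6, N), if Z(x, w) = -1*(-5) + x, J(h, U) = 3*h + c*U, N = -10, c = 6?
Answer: -2982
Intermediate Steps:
H(C, p) = -C/3
J(h, U) = 3*h + 6*U
Z(x, w) = 5 + x
Z(J(1, 2), -8)*(-149) + H(6, N) = (5 + (3*1 + 6*2))*(-149) - 1/3*6 = (5 + (3 + 12))*(-149) - 2 = (5 + 15)*(-149) - 2 = 20*(-149) - 2 = -2980 - 2 = -2982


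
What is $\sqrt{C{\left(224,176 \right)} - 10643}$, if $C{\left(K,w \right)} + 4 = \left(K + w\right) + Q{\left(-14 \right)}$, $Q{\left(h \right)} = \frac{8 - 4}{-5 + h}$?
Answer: $\frac{3 i \sqrt{411027}}{19} \approx 101.23 i$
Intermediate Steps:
$Q{\left(h \right)} = \frac{4}{-5 + h}$
$C{\left(K,w \right)} = - \frac{80}{19} + K + w$ ($C{\left(K,w \right)} = -4 + \left(\left(K + w\right) + \frac{4}{-5 - 14}\right) = -4 + \left(\left(K + w\right) + \frac{4}{-19}\right) = -4 + \left(\left(K + w\right) + 4 \left(- \frac{1}{19}\right)\right) = -4 - \left(\frac{4}{19} - K - w\right) = -4 + \left(- \frac{4}{19} + K + w\right) = - \frac{80}{19} + K + w$)
$\sqrt{C{\left(224,176 \right)} - 10643} = \sqrt{\left(- \frac{80}{19} + 224 + 176\right) - 10643} = \sqrt{\frac{7520}{19} - 10643} = \sqrt{- \frac{194697}{19}} = \frac{3 i \sqrt{411027}}{19}$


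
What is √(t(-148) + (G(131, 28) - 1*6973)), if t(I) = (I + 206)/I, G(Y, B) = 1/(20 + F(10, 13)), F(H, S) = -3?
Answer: 3*I*√1226193986/1258 ≈ 83.506*I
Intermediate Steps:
G(Y, B) = 1/17 (G(Y, B) = 1/(20 - 3) = 1/17)
t(I) = (206 + I)/I
√(t(-148) + (G(131, 28) - 1*6973)) = √((206 - 148)/(-148) + (1/17 - 1*6973)) = √(-1/148*58 + (1/17 - 6973)) = √(-29/74 - 118540/17) = √(-8772453/1258) = 3*I*√1226193986/1258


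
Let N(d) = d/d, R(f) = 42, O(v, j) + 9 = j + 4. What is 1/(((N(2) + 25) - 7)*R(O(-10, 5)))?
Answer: 1/798 ≈ 0.0012531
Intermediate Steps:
O(v, j) = -5 + j (O(v, j) = -9 + (j + 4) = -9 + (4 + j) = -5 + j)
N(d) = 1
1/(((N(2) + 25) - 7)*R(O(-10, 5))) = 1/(((1 + 25) - 7)*42) = 1/((26 - 7)*42) = 1/(19*42) = 1/798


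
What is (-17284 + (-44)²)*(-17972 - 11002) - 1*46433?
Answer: 444646519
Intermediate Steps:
(-17284 + (-44)²)*(-17972 - 11002) - 1*46433 = (-17284 + 1936)*(-28974) - 46433 = -15348*(-28974) - 46433 = 444692952 - 46433 = 444646519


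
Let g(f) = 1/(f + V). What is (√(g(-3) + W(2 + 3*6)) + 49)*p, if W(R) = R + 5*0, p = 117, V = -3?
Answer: 5733 + 39*√714/2 ≈ 6254.1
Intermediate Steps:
W(R) = R (W(R) = R + 0 = R)
g(f) = 1/(-3 + f) (g(f) = 1/(f - 3) = 1/(-3 + f))
(√(g(-3) + W(2 + 3*6)) + 49)*p = (√(1/(-3 - 3) + (2 + 3*6)) + 49)*117 = (√(1/(-6) + (2 + 18)) + 49)*117 = (√(-⅙ + 20) + 49)*117 = (√(119/6) + 49)*117 = (√714/6 + 49)*117 = (49 + √714/6)*117 = 5733 + 39*√714/2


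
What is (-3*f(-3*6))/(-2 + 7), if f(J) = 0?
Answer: 0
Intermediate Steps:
(-3*f(-3*6))/(-2 + 7) = (-3*0)/(-2 + 7) = 0/5 = 0*(1/5) = 0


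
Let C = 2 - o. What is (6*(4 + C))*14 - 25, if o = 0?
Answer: 479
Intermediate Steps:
C = 2 (C = 2 - 1*0 = 2 + 0 = 2)
(6*(4 + C))*14 - 25 = (6*(4 + 2))*14 - 25 = (6*6)*14 - 25 = 36*14 - 25 = 504 - 25 = 479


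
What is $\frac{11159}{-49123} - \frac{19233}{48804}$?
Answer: $- \frac{496462165}{799132964} \approx -0.62125$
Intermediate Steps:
$\frac{11159}{-49123} - \frac{19233}{48804} = 11159 \left(- \frac{1}{49123}\right) - \frac{6411}{16268} = - \frac{11159}{49123} - \frac{6411}{16268} = - \frac{496462165}{799132964}$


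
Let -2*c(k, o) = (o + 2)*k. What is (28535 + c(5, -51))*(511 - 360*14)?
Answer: -259579635/2 ≈ -1.2979e+8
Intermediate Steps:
c(k, o) = -k*(2 + o)/2 (c(k, o) = -(o + 2)*k/2 = -(2 + o)*k/2 = -k*(2 + o)/2)
(28535 + c(5, -51))*(511 - 360*14) = (28535 - ½*5*(2 - 51))*(511 - 360*14) = (28535 - ½*5*(-49))*(511 - 5040) = (28535 + 245/2)*(-4529) = (57315/2)*(-4529) = -259579635/2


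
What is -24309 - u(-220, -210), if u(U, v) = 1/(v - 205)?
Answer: -10088234/415 ≈ -24309.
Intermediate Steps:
u(U, v) = 1/(-205 + v)
-24309 - u(-220, -210) = -24309 - 1/(-205 - 210) = -24309 - 1/(-415) = -24309 - 1*(-1/415) = -24309 + 1/415 = -10088234/415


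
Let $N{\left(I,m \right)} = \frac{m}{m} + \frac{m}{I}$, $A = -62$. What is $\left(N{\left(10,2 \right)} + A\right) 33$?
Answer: $- \frac{10032}{5} \approx -2006.4$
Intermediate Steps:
$N{\left(I,m \right)} = 1 + \frac{m}{I}$
$\left(N{\left(10,2 \right)} + A\right) 33 = \left(\frac{10 + 2}{10} - 62\right) 33 = \left(\frac{1}{10} \cdot 12 - 62\right) 33 = \left(\frac{6}{5} - 62\right) 33 = \left(- \frac{304}{5}\right) 33 = - \frac{10032}{5}$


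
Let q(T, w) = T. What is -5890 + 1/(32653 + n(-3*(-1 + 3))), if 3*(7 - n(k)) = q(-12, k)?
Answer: -192390959/32664 ≈ -5890.0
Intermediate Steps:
n(k) = 11 (n(k) = 7 - ⅓*(-12) = 7 + 4 = 11)
-5890 + 1/(32653 + n(-3*(-1 + 3))) = -5890 + 1/(32653 + 11) = -5890 + 1/32664 = -192390959/32664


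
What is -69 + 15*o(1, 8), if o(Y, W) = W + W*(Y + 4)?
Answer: 651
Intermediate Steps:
o(Y, W) = W + W*(4 + Y)
-69 + 15*o(1, 8) = -69 + 15*(8*(5 + 1)) = -69 + 15*(8*6) = -69 + 15*48 = -69 + 720 = 651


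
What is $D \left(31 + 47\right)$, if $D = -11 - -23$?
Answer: $936$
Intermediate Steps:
$D = 12$ ($D = -11 + 23 = 12$)
$D \left(31 + 47\right) = 12 \left(31 + 47\right) = 12 \cdot 78 = 936$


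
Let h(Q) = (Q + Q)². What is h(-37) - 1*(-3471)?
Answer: 8947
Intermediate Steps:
h(Q) = 4*Q² (h(Q) = (2*Q)² = 4*Q²)
h(-37) - 1*(-3471) = 4*(-37)² - 1*(-3471) = 4*1369 + 3471 = 5476 + 3471 = 8947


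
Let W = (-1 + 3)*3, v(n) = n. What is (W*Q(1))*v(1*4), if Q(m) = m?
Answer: 24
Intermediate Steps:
W = 6 (W = 2*3 = 6)
(W*Q(1))*v(1*4) = (6*1)*(1*4) = 6*4 = 24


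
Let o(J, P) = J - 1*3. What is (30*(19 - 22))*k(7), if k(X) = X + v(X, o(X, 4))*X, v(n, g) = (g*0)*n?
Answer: -630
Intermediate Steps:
o(J, P) = -3 + J (o(J, P) = J - 3 = -3 + J)
v(n, g) = 0 (v(n, g) = 0*n = 0)
k(X) = X (k(X) = X + 0*X = X + 0 = X)
(30*(19 - 22))*k(7) = (30*(19 - 22))*7 = (30*(-3))*7 = -90*7 = -630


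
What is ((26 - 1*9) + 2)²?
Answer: 361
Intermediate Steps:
((26 - 1*9) + 2)² = ((26 - 9) + 2)² = (17 + 2)² = 19² = 361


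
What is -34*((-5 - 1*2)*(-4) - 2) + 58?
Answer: -826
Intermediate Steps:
-34*((-5 - 1*2)*(-4) - 2) + 58 = -34*((-5 - 2)*(-4) - 2) + 58 = -34*(-7*(-4) - 2) + 58 = -34*(28 - 2) + 58 = -34*26 + 58 = -884 + 58 = -826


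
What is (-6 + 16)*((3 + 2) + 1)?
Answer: 60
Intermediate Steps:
(-6 + 16)*((3 + 2) + 1) = 10*(5 + 1) = 10*6 = 60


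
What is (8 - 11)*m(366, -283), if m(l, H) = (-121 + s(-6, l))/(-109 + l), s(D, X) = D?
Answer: 381/257 ≈ 1.4825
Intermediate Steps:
m(l, H) = -127/(-109 + l) (m(l, H) = (-121 - 6)/(-109 + l) = -127/(-109 + l))
(8 - 11)*m(366, -283) = (8 - 11)*(-127/(-109 + 366)) = -(-381)/257 = -3*(-127/257) = 381/257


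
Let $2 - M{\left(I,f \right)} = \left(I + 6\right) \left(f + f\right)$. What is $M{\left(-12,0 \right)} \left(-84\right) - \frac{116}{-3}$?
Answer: $- \frac{388}{3} \approx -129.33$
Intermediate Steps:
$M{\left(I,f \right)} = 2 - 2 f \left(6 + I\right)$ ($M{\left(I,f \right)} = 2 - \left(I + 6\right) \left(f + f\right) = 2 - \left(6 + I\right) 2 f = 2 - 2 f \left(6 + I\right)$)
$M{\left(-12,0 \right)} \left(-84\right) - \frac{116}{-3} = \left(2 - 0 - \left(-24\right) 0\right) \left(-84\right) - \frac{116}{-3} = \left(2 + 0 + 0\right) \left(-84\right) - - \frac{116}{3} = 2 \left(-84\right) + \frac{116}{3} = -168 + \frac{116}{3} = - \frac{388}{3}$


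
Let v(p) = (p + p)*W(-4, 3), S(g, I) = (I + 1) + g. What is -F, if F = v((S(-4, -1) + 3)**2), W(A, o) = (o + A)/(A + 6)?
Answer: 1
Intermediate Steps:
S(g, I) = 1 + I + g (S(g, I) = (1 + I) + g = 1 + I + g)
W(A, o) = (A + o)/(6 + A)
v(p) = -p (v(p) = (p + p)*((-4 + 3)/(6 - 4)) = (2*p)*(-1/2) = -p)
F = -1 (F = -((1 - 1 - 4) + 3)**2 = -(-4 + 3)**2 = -1*(-1)**2 = -1*1 = -1)
-F = -1*(-1) = 1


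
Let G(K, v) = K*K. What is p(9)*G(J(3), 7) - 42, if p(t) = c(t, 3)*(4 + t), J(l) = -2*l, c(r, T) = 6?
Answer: 2766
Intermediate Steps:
G(K, v) = K²
p(t) = 24 + 6*t (p(t) = 6*(4 + t) = 24 + 6*t)
p(9)*G(J(3), 7) - 42 = (24 + 6*9)*(-2*3)² - 42 = (24 + 54)*(-6)² - 42 = 78*36 - 42 = 2808 - 42 = 2766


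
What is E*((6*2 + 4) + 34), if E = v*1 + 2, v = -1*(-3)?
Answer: 250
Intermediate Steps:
v = 3
E = 5 (E = 3*1 + 2 = 3 + 2 = 5)
E*((6*2 + 4) + 34) = 5*((6*2 + 4) + 34) = 5*((12 + 4) + 34) = 5*(16 + 34) = 5*50 = 250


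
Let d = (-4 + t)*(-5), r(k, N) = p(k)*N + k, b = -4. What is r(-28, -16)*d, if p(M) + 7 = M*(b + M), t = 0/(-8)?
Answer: -285040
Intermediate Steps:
t = 0 (t = 0*(-1/8) = 0)
p(M) = -7 + M*(-4 + M)
r(k, N) = k + N*(-7 + k**2 - 4*k) (r(k, N) = (-7 + k**2 - 4*k)*N + k = N*(-7 + k**2 - 4*k) + k = k + N*(-7 + k**2 - 4*k))
d = 20 (d = (-4 + 0)*(-5) = -4*(-5) = 20)
r(-28, -16)*d = (-28 - 16*(-7 + (-28)**2 - 4*(-28)))*20 = (-28 - 16*(-7 + 784 + 112))*20 = (-28 - 16*889)*20 = (-28 - 14224)*20 = -14252*20 = -285040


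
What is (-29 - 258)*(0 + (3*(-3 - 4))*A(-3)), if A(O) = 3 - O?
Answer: 36162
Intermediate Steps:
(-29 - 258)*(0 + (3*(-3 - 4))*A(-3)) = (-29 - 258)*(0 + (3*(-3 - 4))*(3 - 1*(-3))) = -287*(0 + (3*(-7))*(3 + 3)) = -287*(0 - 21*6) = -287*(0 - 126) = -287*(-126) = 36162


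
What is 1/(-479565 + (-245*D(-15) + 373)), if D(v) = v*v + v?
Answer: -1/530642 ≈ -1.8845e-6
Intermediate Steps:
D(v) = v + v² (D(v) = v² + v = v + v²)
1/(-479565 + (-245*D(-15) + 373)) = 1/(-479565 + (-(-3675)*(1 - 15) + 373)) = 1/(-479565 + (-(-3675)*(-14) + 373)) = 1/(-479565 + (-245*210 + 373)) = 1/(-479565 + (-51450 + 373)) = 1/(-479565 - 51077) = 1/(-530642) = -1/530642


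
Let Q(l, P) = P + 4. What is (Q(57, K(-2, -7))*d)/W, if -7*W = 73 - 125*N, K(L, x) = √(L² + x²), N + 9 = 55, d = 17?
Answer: 68/811 + 17*√53/811 ≈ 0.23645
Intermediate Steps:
N = 46 (N = -9 + 55 = 46)
Q(l, P) = 4 + P
W = 811 (W = -(73 - 125*46)/7 = -(73 - 5750)/7 = -⅐*(-5677) = 811)
(Q(57, K(-2, -7))*d)/W = ((4 + √((-2)² + (-7)²))*17)/811 = ((4 + √(4 + 49))*17)*(1/811) = ((4 + √53)*17)*(1/811) = (68 + 17*√53)*(1/811) = 68/811 + 17*√53/811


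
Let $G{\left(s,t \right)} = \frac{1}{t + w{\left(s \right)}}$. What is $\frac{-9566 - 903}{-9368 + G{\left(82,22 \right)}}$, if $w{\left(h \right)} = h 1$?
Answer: $\frac{1088776}{974271} \approx 1.1175$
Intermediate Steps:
$w{\left(h \right)} = h$
$G{\left(s,t \right)} = \frac{1}{s + t}$ ($G{\left(s,t \right)} = \frac{1}{t + s} = \frac{1}{s + t}$)
$\frac{-9566 - 903}{-9368 + G{\left(82,22 \right)}} = \frac{-9566 - 903}{-9368 + \frac{1}{82 + 22}} = - \frac{10469}{-9368 + \frac{1}{104}} = - \frac{10469}{- \frac{974271}{104}} = \left(-10469\right) \left(- \frac{104}{974271}\right) = \frac{1088776}{974271}$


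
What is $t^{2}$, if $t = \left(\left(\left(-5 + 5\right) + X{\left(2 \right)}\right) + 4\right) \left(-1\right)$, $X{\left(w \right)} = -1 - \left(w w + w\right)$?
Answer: $9$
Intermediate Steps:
$X{\left(w \right)} = -1 - w - w^{2}$ ($X{\left(w \right)} = -1 - \left(w^{2} + w\right) = -1 - \left(w + w^{2}\right) = -1 - w - w^{2}$)
$t = 3$ ($t = \left(\left(\left(-5 + 5\right) - 7\right) + 4\right) \left(-1\right) = \left(\left(0 - 7\right) + 4\right) \left(-1\right) = \left(-7 + 4\right) \left(-1\right) = \left(-3\right) \left(-1\right) = 3$)
$t^{2} = 3^{2} = 9$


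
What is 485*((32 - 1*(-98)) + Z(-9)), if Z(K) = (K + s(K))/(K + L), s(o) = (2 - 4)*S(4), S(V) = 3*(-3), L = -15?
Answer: 502945/8 ≈ 62868.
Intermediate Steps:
S(V) = -9
s(o) = 18 (s(o) = (2 - 4)*(-9) = -2*(-9) = 18)
Z(K) = (18 + K)/(-15 + K) (Z(K) = (K + 18)/(K - 15) = (18 + K)/(-15 + K))
485*((32 - 1*(-98)) + Z(-9)) = 485*((32 - 1*(-98)) + (18 - 9)/(-15 - 9)) = 485*((32 + 98) + 9/(-24)) = 485*(130 - 1/24*9) = 485*(130 - 3/8) = 485*(1037/8) = 502945/8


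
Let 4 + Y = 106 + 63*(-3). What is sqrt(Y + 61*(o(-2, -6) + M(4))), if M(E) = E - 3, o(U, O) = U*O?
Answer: sqrt(706) ≈ 26.571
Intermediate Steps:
o(U, O) = O*U
Y = -87 (Y = -4 + (106 + 63*(-3)) = -4 + (106 - 189) = -4 - 83 = -87)
M(E) = -3 + E
sqrt(Y + 61*(o(-2, -6) + M(4))) = sqrt(-87 + 61*(-6*(-2) + (-3 + 4))) = sqrt(-87 + 61*(12 + 1)) = sqrt(-87 + 61*13) = sqrt(-87 + 793) = sqrt(706)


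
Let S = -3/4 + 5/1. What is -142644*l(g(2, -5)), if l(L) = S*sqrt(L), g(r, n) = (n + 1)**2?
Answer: -2424948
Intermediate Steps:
S = 17/4 (S = -3*1/4 + 5*1 = -3/4 + 5 = 17/4 ≈ 4.2500)
g(r, n) = (1 + n)**2
l(L) = 17*sqrt(L)/4
-142644*l(g(2, -5)) = -606237*sqrt((1 - 5)**2) = -606237*sqrt((-4)**2) = -606237*sqrt(16) = -606237*4 = -142644*17 = -2424948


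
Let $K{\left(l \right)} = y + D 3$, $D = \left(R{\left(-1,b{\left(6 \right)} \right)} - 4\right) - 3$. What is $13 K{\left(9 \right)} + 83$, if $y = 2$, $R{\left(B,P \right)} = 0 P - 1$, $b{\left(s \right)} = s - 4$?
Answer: $-203$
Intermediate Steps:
$b{\left(s \right)} = -4 + s$
$R{\left(B,P \right)} = -1$ ($R{\left(B,P \right)} = 0 - 1 = -1$)
$D = -8$ ($D = \left(-1 - 4\right) - 3 = -5 - 3 = -8$)
$K{\left(l \right)} = -22$ ($K{\left(l \right)} = 2 - 24 = -22$)
$13 K{\left(9 \right)} + 83 = 13 \left(-22\right) + 83 = -286 + 83 = -203$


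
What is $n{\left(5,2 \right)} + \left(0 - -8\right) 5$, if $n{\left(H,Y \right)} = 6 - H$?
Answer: $41$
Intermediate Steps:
$n{\left(5,2 \right)} + \left(0 - -8\right) 5 = \left(6 - 5\right) + \left(0 - -8\right) 5 = \left(6 - 5\right) + \left(0 + 8\right) 5 = 1 + 8 \cdot 5 = 1 + 40 = 41$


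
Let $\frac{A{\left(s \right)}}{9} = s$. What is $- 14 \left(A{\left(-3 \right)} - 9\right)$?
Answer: $504$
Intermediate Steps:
$A{\left(s \right)} = 9 s$
$- 14 \left(A{\left(-3 \right)} - 9\right) = - 14 \left(9 \left(-3\right) - 9\right) = - 14 \left(-27 - 9\right) = \left(-14\right) \left(-36\right) = 504$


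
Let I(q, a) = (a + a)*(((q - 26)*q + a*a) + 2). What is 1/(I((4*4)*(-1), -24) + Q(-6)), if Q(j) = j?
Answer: -1/60006 ≈ -1.6665e-5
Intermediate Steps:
I(q, a) = 2*a*(2 + a² + q*(-26 + q)) (I(q, a) = (2*a)*(((-26 + q)*q + a²) + 2) = (2*a)*((q*(-26 + q) + a²) + 2) = (2*a)*((a² + q*(-26 + q)) + 2) = (2*a)*(2 + a² + q*(-26 + q)) = 2*a*(2 + a² + q*(-26 + q)))
1/(I((4*4)*(-1), -24) + Q(-6)) = 1/(2*(-24)*(2 + (-24)² + ((4*4)*(-1))² - 26*4*4*(-1)) - 6) = 1/(2*(-24)*(2 + 576 + (16*(-1))² - 416*(-1)) - 6) = 1/(2*(-24)*(2 + 576 + (-16)² - 26*(-16)) - 6) = 1/(2*(-24)*(2 + 576 + 256 + 416) - 6) = 1/(2*(-24)*1250 - 6) = 1/(-60000 - 6) = 1/(-60006) = -1/60006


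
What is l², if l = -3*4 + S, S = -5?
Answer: 289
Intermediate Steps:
l = -17 (l = -3*4 - 5 = -12 - 5 = -17)
l² = (-17)² = 289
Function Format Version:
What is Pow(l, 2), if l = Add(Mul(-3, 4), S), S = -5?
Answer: 289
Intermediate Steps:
l = -17 (l = Add(Mul(-3, 4), -5) = Add(-12, -5) = -17)
Pow(l, 2) = Pow(-17, 2) = 289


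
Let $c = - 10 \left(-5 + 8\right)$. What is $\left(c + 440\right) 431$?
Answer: $176710$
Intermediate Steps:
$c = -30$ ($c = \left(-10\right) 3 = -30$)
$\left(c + 440\right) 431 = \left(-30 + 440\right) 431 = 410 \cdot 431 = 176710$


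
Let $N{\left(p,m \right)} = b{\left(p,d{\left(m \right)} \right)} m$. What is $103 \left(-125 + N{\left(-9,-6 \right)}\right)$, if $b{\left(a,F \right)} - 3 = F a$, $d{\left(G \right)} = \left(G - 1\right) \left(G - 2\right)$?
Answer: $296743$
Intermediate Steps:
$d{\left(G \right)} = \left(-1 + G\right) \left(-2 + G\right)$
$b{\left(a,F \right)} = 3 + F a$
$N{\left(p,m \right)} = m \left(3 + p \left(2 + m^{2} - 3 m\right)\right)$ ($N{\left(p,m \right)} = \left(3 + \left(2 + m^{2} - 3 m\right) p\right) m = \left(3 + p \left(2 + m^{2} - 3 m\right)\right) m = m \left(3 + p \left(2 + m^{2} - 3 m\right)\right)$)
$103 \left(-125 + N{\left(-9,-6 \right)}\right) = 103 \left(-125 - 6 \left(3 - 9 \left(2 + \left(-6\right)^{2} - -18\right)\right)\right) = 103 \left(-125 - 6 \left(3 - 9 \left(2 + 36 + 18\right)\right)\right) = 103 \left(-125 - 6 \left(3 - 504\right)\right) = 103 \left(-125 - -3006\right) = 103 \left(-125 + 3006\right) = 103 \cdot 2881 = 296743$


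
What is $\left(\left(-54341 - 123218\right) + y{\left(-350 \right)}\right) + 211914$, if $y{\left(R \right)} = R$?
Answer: $34005$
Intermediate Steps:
$\left(\left(-54341 - 123218\right) + y{\left(-350 \right)}\right) + 211914 = \left(\left(-54341 - 123218\right) - 350\right) + 211914 = \left(-177559 - 350\right) + 211914 = -177909 + 211914 = 34005$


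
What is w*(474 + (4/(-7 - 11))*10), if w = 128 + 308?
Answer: 1851256/9 ≈ 2.0570e+5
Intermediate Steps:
w = 436
w*(474 + (4/(-7 - 11))*10) = 436*(474 + (4/(-7 - 11))*10) = 436*(474 + (4/(-18))*10) = 436*(474 + (4*(-1/18))*10) = 436*(474 - 2/9*10) = 436*(474 - 20/9) = 436*(4246/9) = 1851256/9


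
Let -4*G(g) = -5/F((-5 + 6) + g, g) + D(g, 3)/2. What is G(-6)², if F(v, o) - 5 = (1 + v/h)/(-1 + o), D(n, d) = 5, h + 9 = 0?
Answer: 15625/118336 ≈ 0.13204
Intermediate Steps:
h = -9 (h = -9 + 0 = -9)
F(v, o) = 5 + (1 - v/9)/(-1 + o) (F(v, o) = 5 + (1 + v/(-9))/(-1 + o) = 5 + (1 + v*(-⅑))/(-1 + o) = 5 + (1 - v/9)/(-1 + o))
G(g) = -5/8 + 45*(-1 + g)/(4*(-37 + 44*g)) (G(g) = -(-5*9*(-1 + g)/(-36 - ((-5 + 6) + g) + 45*g) + 5/2)/4 = -(-5*9*(-1 + g)/(-36 - (1 + g) + 45*g) + 5*(½))/4 = -(-5*9*(-1 + g)/(-36 + (-1 - g) + 45*g) + 5/2)/4 = -(-5*9*(-1 + g)/(-37 + 44*g) + 5/2)/4 = -(-45*(-1 + g)/(-37 + 44*g) + 5/2)/4 = -(5/2 - 45*(-1 + g)/(-37 + 44*g))/4 = -5/8 + 45*(-1 + g)/(4*(-37 + 44*g)))
G(-6)² = (5*(19 - 26*(-6))/(8*(-37 + 44*(-6))))² = (5*(19 + 156)/(8*(-37 - 264)))² = ((5/8)*175/(-301))² = ((5/8)*(-1/301)*175)² = (-125/344)² = 15625/118336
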